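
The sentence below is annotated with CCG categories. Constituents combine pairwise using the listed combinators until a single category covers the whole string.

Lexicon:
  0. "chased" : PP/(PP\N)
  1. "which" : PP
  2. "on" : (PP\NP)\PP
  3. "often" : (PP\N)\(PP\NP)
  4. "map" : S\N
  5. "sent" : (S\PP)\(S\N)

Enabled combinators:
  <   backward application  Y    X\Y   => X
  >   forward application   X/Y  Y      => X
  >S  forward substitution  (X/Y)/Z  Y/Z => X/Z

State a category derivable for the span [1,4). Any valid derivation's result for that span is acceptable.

[0,6] S   <
  [0,4] PP   >
    [0,1] "chased" : PP/(PP\N)
    [1,4] PP\N   <
      [1,3] PP\NP   <
        [1,2] "which" : PP
        [2,3] "on" : (PP\NP)\PP
      [3,4] "often" : (PP\N)\(PP\NP)
  [4,6] S\PP   <
    [4,5] "map" : S\N
    [5,6] "sent" : (S\PP)\(S\N)

PP\N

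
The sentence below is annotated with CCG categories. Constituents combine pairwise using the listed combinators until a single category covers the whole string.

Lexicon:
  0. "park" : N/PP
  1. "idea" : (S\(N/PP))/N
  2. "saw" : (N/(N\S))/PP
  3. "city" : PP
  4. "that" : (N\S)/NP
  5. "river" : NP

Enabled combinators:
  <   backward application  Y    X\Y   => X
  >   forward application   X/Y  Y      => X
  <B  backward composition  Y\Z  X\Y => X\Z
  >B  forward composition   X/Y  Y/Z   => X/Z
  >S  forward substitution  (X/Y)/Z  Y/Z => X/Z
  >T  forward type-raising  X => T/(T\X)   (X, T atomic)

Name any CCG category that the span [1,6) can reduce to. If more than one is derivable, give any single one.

S\(N/PP)

[0,6] S   <
  [0,1] "park" : N/PP
  [1,6] S\(N/PP)   >
    [1,2] "idea" : (S\(N/PP))/N
    [2,6] N   >
      [2,4] N/(N\S)   >
        [2,3] "saw" : (N/(N\S))/PP
        [3,4] "city" : PP
      [4,6] N\S   >
        [4,5] "that" : (N\S)/NP
        [5,6] "river" : NP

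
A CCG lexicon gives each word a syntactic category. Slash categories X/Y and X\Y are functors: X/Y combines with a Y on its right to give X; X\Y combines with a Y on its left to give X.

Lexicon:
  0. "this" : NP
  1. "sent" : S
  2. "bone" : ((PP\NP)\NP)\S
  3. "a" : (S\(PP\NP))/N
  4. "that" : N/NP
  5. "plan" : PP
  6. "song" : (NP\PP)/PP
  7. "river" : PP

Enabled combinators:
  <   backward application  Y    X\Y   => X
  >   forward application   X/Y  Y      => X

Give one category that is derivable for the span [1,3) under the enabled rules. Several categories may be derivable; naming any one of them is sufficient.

(PP\NP)\NP

[0,8] S   <
  [0,3] PP\NP   <
    [0,1] "this" : NP
    [1,3] (PP\NP)\NP   <
      [1,2] "sent" : S
      [2,3] "bone" : ((PP\NP)\NP)\S
  [3,8] S\(PP\NP)   >
    [3,4] "a" : (S\(PP\NP))/N
    [4,8] N   >
      [4,5] "that" : N/NP
      [5,8] NP   <
        [5,6] "plan" : PP
        [6,8] NP\PP   >
          [6,7] "song" : (NP\PP)/PP
          [7,8] "river" : PP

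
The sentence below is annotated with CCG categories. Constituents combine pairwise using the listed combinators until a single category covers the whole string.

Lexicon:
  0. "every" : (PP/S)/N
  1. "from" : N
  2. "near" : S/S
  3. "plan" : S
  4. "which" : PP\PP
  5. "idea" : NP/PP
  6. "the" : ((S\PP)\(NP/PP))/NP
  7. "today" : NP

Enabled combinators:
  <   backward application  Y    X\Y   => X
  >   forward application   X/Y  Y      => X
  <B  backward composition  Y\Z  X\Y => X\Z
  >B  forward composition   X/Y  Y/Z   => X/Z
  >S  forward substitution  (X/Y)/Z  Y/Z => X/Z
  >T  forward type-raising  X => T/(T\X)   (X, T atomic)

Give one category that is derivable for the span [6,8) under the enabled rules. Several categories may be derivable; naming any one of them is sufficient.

[0,8] S   <
  [0,4] PP   >
    [0,3] PP/S   >B
      [0,2] PP/S   >
        [0,1] "every" : (PP/S)/N
        [1,2] "from" : N
      [2,3] "near" : S/S
    [3,4] "plan" : S
  [4,8] S\PP   <B
    [4,5] "which" : PP\PP
    [5,8] S\PP   <
      [5,6] "idea" : NP/PP
      [6,8] (S\PP)\(NP/PP)   >
        [6,7] "the" : ((S\PP)\(NP/PP))/NP
        [7,8] "today" : NP

(S\PP)\(NP/PP)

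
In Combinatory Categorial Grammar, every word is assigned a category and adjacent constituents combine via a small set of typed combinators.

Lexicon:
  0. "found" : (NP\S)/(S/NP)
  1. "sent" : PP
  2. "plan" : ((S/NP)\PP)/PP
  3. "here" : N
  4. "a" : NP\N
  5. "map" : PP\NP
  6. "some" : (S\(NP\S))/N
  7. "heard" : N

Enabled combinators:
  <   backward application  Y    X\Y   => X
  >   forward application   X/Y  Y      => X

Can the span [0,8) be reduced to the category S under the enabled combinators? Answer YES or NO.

YES

[0,8] S   <
  [0,6] NP\S   >
    [0,1] "found" : (NP\S)/(S/NP)
    [1,6] S/NP   <
      [1,2] "sent" : PP
      [2,6] (S/NP)\PP   >
        [2,3] "plan" : ((S/NP)\PP)/PP
        [3,6] PP   <
          [3,5] NP   <
            [3,4] "here" : N
            [4,5] "a" : NP\N
          [5,6] "map" : PP\NP
  [6,8] S\(NP\S)   >
    [6,7] "some" : (S\(NP\S))/N
    [7,8] "heard" : N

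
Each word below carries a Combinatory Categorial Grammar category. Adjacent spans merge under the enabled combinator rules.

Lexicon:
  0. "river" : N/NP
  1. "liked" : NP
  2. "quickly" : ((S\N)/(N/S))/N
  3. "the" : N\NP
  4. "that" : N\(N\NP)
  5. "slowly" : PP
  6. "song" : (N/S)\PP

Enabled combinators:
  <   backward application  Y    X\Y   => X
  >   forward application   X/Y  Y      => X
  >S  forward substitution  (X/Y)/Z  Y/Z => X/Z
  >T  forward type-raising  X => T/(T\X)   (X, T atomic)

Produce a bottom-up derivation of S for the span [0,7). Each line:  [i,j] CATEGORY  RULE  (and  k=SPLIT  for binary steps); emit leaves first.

[0,1] N/NP  lex  "river"
[1,2] NP  lex  "liked"
[0,2] N  >  k=1
[2,3] ((S\N)/(N/S))/N  lex  "quickly"
[3,4] N\NP  lex  "the"
[4,5] N\(N\NP)  lex  "that"
[3,5] N  <  k=4
[2,5] (S\N)/(N/S)  >  k=3
[5,6] PP  lex  "slowly"
[6,7] (N/S)\PP  lex  "song"
[5,7] N/S  <  k=6
[2,7] S\N  >  k=5
[0,7] S  <  k=2

[0,7] S   <
  [0,2] N   >
    [0,1] "river" : N/NP
    [1,2] "liked" : NP
  [2,7] S\N   >
    [2,5] (S\N)/(N/S)   >
      [2,3] "quickly" : ((S\N)/(N/S))/N
      [3,5] N   <
        [3,4] "the" : N\NP
        [4,5] "that" : N\(N\NP)
    [5,7] N/S   <
      [5,6] "slowly" : PP
      [6,7] "song" : (N/S)\PP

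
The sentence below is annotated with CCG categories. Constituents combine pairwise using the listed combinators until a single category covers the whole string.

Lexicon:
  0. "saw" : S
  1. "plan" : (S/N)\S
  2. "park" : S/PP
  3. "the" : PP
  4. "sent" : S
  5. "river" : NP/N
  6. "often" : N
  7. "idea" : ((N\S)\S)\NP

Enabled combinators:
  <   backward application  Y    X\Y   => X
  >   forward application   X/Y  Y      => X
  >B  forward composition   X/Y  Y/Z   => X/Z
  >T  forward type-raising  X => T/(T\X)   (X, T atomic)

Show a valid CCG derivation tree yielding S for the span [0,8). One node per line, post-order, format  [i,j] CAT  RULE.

[0,8] S   >
  [0,2] S/N   <
    [0,1] "saw" : S
    [1,2] "plan" : (S/N)\S
  [2,8] N   <
    [2,4] S   >
      [2,3] "park" : S/PP
      [3,4] "the" : PP
    [4,8] N\S   <
      [4,5] "sent" : S
      [5,8] (N\S)\S   <
        [5,7] NP   >
          [5,6] "river" : NP/N
          [6,7] "often" : N
        [7,8] "idea" : ((N\S)\S)\NP

[0,1] S  lex  "saw"
[1,2] (S/N)\S  lex  "plan"
[0,2] S/N  <  k=1
[2,3] S/PP  lex  "park"
[3,4] PP  lex  "the"
[2,4] S  >  k=3
[4,5] S  lex  "sent"
[5,6] NP/N  lex  "river"
[6,7] N  lex  "often"
[5,7] NP  >  k=6
[7,8] ((N\S)\S)\NP  lex  "idea"
[5,8] (N\S)\S  <  k=7
[4,8] N\S  <  k=5
[2,8] N  <  k=4
[0,8] S  >  k=2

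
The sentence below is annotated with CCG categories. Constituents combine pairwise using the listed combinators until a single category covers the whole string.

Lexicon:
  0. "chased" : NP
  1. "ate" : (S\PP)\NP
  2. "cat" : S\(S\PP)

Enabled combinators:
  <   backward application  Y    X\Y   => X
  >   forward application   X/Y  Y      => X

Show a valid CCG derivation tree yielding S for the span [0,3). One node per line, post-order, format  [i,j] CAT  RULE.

[0,3] S   <
  [0,2] S\PP   <
    [0,1] "chased" : NP
    [1,2] "ate" : (S\PP)\NP
  [2,3] "cat" : S\(S\PP)

[0,1] NP  lex  "chased"
[1,2] (S\PP)\NP  lex  "ate"
[0,2] S\PP  <  k=1
[2,3] S\(S\PP)  lex  "cat"
[0,3] S  <  k=2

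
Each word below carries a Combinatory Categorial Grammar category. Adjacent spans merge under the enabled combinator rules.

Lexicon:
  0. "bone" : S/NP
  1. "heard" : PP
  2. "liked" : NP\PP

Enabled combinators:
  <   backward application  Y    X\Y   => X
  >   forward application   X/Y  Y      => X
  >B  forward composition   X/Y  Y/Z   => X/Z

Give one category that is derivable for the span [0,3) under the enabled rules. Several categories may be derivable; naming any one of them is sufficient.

[0,3] S   >
  [0,1] "bone" : S/NP
  [1,3] NP   <
    [1,2] "heard" : PP
    [2,3] "liked" : NP\PP

S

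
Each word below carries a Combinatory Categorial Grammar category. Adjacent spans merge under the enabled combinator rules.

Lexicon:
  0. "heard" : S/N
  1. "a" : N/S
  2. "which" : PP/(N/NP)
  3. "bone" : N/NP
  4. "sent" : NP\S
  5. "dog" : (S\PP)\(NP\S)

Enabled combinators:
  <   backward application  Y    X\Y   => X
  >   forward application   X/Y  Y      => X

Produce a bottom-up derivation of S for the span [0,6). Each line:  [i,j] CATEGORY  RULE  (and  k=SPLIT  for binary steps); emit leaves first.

[0,1] S/N  lex  "heard"
[1,2] N/S  lex  "a"
[2,3] PP/(N/NP)  lex  "which"
[3,4] N/NP  lex  "bone"
[2,4] PP  >  k=3
[4,5] NP\S  lex  "sent"
[5,6] (S\PP)\(NP\S)  lex  "dog"
[4,6] S\PP  <  k=5
[2,6] S  <  k=4
[1,6] N  >  k=2
[0,6] S  >  k=1

[0,6] S   >
  [0,1] "heard" : S/N
  [1,6] N   >
    [1,2] "a" : N/S
    [2,6] S   <
      [2,4] PP   >
        [2,3] "which" : PP/(N/NP)
        [3,4] "bone" : N/NP
      [4,6] S\PP   <
        [4,5] "sent" : NP\S
        [5,6] "dog" : (S\PP)\(NP\S)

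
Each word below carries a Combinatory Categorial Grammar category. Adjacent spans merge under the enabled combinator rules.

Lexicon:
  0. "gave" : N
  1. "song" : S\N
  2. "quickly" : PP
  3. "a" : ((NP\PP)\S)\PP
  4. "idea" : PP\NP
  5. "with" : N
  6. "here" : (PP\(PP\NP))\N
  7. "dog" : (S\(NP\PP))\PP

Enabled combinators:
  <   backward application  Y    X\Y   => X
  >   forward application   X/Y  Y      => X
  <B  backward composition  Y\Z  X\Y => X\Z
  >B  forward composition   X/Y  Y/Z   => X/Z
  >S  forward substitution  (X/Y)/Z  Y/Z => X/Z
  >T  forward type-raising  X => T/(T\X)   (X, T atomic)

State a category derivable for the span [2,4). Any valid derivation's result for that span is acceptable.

[0,8] S   <
  [0,4] NP\PP   <
    [0,2] S   <
      [0,1] "gave" : N
      [1,2] "song" : S\N
    [2,4] (NP\PP)\S   <
      [2,3] "quickly" : PP
      [3,4] "a" : ((NP\PP)\S)\PP
  [4,8] S\(NP\PP)   <
    [4,7] PP   <
      [4,5] "idea" : PP\NP
      [5,7] PP\(PP\NP)   <
        [5,6] "with" : N
        [6,7] "here" : (PP\(PP\NP))\N
    [7,8] "dog" : (S\(NP\PP))\PP

(NP\PP)\S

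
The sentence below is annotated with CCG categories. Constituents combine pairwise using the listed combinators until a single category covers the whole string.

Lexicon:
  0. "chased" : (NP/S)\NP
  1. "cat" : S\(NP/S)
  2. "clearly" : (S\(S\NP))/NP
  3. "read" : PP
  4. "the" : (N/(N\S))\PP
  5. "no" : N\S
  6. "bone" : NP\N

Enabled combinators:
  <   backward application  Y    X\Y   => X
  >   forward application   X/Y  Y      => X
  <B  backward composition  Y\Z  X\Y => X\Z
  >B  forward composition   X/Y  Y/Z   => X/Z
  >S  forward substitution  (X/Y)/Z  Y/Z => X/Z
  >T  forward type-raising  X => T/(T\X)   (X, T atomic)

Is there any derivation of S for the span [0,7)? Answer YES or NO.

[0,7] S   <
  [0,2] S\NP   <B
    [0,1] "chased" : (NP/S)\NP
    [1,2] "cat" : S\(NP/S)
  [2,7] S\(S\NP)   >
    [2,3] "clearly" : (S\(S\NP))/NP
    [3,7] NP   <
      [3,6] N   >
        [3,5] N/(N\S)   <
          [3,4] "read" : PP
          [4,5] "the" : (N/(N\S))\PP
        [5,6] "no" : N\S
      [6,7] "bone" : NP\N

YES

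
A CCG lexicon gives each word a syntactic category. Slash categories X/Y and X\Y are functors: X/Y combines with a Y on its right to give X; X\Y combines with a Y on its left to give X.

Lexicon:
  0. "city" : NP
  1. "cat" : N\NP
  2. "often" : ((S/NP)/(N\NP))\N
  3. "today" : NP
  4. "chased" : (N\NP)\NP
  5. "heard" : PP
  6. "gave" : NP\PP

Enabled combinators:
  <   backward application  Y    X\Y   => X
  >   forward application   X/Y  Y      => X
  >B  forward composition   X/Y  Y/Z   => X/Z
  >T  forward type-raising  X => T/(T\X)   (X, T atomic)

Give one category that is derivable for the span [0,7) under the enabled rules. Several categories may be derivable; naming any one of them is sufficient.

S

[0,7] S   >
  [0,5] S/NP   >
    [0,3] (S/NP)/(N\NP)   <
      [0,2] N   >
        [0,1] N/(N\NP)   >T
          [0,1] "city" : NP
        [1,2] "cat" : N\NP
      [2,3] "often" : ((S/NP)/(N\NP))\N
    [3,5] N\NP   <
      [3,4] "today" : NP
      [4,5] "chased" : (N\NP)\NP
  [5,7] NP   <
    [5,6] "heard" : PP
    [6,7] "gave" : NP\PP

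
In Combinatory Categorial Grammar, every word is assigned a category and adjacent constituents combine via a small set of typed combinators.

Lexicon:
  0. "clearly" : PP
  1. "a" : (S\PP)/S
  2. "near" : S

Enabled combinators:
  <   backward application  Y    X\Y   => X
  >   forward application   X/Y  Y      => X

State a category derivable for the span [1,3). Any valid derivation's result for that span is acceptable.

[0,3] S   <
  [0,1] "clearly" : PP
  [1,3] S\PP   >
    [1,2] "a" : (S\PP)/S
    [2,3] "near" : S

S\PP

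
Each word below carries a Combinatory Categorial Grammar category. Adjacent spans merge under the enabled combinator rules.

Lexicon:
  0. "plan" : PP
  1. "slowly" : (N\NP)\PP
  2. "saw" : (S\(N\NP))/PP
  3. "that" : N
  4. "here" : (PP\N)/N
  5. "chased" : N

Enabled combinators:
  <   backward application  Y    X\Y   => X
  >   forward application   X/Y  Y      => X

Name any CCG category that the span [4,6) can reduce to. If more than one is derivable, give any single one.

[0,6] S   <
  [0,2] N\NP   <
    [0,1] "plan" : PP
    [1,2] "slowly" : (N\NP)\PP
  [2,6] S\(N\NP)   >
    [2,3] "saw" : (S\(N\NP))/PP
    [3,6] PP   <
      [3,4] "that" : N
      [4,6] PP\N   >
        [4,5] "here" : (PP\N)/N
        [5,6] "chased" : N

PP\N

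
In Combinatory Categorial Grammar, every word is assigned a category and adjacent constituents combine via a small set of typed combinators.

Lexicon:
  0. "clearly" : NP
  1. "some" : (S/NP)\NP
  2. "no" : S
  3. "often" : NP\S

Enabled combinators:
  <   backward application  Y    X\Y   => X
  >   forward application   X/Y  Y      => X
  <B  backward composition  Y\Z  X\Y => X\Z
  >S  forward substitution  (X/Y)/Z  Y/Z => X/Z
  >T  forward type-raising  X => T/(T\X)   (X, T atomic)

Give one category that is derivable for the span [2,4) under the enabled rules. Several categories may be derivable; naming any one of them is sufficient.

[0,4] S   >
  [0,2] S/NP   <
    [0,1] "clearly" : NP
    [1,2] "some" : (S/NP)\NP
  [2,4] NP   <
    [2,3] "no" : S
    [3,4] "often" : NP\S

NP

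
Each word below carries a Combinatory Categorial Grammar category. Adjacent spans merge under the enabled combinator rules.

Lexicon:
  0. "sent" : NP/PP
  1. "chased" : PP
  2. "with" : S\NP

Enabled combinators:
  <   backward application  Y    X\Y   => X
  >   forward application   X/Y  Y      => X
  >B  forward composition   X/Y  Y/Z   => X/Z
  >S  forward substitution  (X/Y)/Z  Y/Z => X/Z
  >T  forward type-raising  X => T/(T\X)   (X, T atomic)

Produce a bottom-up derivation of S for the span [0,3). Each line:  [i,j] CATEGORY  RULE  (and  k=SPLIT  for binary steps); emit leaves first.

[0,3] S   <
  [0,2] NP   >
    [0,1] "sent" : NP/PP
    [1,2] "chased" : PP
  [2,3] "with" : S\NP

[0,1] NP/PP  lex  "sent"
[1,2] PP  lex  "chased"
[0,2] NP  >  k=1
[2,3] S\NP  lex  "with"
[0,3] S  <  k=2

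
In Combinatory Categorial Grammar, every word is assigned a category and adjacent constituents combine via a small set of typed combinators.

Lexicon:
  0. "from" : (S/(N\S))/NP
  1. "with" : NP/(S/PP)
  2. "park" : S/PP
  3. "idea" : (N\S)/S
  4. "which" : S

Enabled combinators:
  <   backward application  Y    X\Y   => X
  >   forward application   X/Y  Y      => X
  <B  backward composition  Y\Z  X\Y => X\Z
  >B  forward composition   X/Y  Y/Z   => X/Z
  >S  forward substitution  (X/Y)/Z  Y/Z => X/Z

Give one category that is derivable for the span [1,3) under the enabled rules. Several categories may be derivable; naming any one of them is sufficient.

[0,5] S   >
  [0,3] S/(N\S)   >
    [0,1] "from" : (S/(N\S))/NP
    [1,3] NP   >
      [1,2] "with" : NP/(S/PP)
      [2,3] "park" : S/PP
  [3,5] N\S   >
    [3,4] "idea" : (N\S)/S
    [4,5] "which" : S

NP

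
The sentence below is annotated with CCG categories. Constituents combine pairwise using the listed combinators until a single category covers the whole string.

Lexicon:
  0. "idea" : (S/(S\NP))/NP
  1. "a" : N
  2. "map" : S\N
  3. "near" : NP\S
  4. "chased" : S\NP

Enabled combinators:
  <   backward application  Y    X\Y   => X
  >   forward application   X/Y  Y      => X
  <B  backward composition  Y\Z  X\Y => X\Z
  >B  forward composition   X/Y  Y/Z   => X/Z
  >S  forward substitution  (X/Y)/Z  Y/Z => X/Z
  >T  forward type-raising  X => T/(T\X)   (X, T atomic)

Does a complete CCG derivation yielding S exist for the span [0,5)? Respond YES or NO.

YES

[0,5] S   >
  [0,4] S/(S\NP)   >
    [0,1] "idea" : (S/(S\NP))/NP
    [1,4] NP   <
      [1,2] "a" : N
      [2,4] NP\N   <B
        [2,3] "map" : S\N
        [3,4] "near" : NP\S
  [4,5] "chased" : S\NP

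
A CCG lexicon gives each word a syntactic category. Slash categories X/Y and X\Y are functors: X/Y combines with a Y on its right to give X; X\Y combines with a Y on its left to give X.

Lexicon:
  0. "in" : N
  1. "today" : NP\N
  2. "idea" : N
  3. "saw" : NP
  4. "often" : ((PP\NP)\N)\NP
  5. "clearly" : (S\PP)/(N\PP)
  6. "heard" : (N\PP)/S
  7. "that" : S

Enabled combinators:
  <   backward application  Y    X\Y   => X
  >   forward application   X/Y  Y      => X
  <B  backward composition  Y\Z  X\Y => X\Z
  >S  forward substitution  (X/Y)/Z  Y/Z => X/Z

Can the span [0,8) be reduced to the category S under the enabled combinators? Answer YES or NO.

YES

[0,8] S   <
  [0,2] NP   <
    [0,1] "in" : N
    [1,2] "today" : NP\N
  [2,8] S\NP   <B
    [2,5] PP\NP   <
      [2,3] "idea" : N
      [3,5] (PP\NP)\N   <
        [3,4] "saw" : NP
        [4,5] "often" : ((PP\NP)\N)\NP
    [5,8] S\PP   >
      [5,6] "clearly" : (S\PP)/(N\PP)
      [6,8] N\PP   >
        [6,7] "heard" : (N\PP)/S
        [7,8] "that" : S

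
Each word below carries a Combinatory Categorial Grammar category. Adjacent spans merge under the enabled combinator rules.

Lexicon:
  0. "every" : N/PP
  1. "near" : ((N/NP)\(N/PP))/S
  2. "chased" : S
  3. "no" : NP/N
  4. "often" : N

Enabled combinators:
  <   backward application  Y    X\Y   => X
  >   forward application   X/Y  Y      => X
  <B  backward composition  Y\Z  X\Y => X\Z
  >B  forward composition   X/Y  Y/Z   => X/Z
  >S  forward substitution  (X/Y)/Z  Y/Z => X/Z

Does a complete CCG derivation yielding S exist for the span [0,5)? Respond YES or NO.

NO

N/PP ((N/NP)\(N/PP))/S S NP/N N
CKY chart[0,5] = {N}; S ∉ chart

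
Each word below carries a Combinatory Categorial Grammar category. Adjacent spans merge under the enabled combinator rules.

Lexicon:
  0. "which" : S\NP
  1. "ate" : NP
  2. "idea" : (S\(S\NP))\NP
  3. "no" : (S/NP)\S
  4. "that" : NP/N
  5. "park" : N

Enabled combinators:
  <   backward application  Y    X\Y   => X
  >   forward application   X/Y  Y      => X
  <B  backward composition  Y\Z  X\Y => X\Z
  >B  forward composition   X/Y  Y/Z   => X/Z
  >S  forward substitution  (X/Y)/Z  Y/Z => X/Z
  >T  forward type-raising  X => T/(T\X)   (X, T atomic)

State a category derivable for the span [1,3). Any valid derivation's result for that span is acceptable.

[0,6] S   >
  [0,4] S/NP   <
    [0,3] S   <
      [0,1] "which" : S\NP
      [1,3] S\(S\NP)   <
        [1,2] "ate" : NP
        [2,3] "idea" : (S\(S\NP))\NP
    [3,4] "no" : (S/NP)\S
  [4,6] NP   >
    [4,5] "that" : NP/N
    [5,6] "park" : N

S\(S\NP)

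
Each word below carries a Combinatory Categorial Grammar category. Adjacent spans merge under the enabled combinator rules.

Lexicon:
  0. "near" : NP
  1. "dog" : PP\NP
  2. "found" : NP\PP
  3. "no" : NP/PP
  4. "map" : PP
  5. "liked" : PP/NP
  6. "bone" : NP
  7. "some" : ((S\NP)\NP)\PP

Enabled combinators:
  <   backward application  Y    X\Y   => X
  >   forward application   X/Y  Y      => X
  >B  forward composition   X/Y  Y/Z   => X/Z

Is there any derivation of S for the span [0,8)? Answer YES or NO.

[0,8] S   <
  [0,3] NP   <
    [0,2] PP   <
      [0,1] "near" : NP
      [1,2] "dog" : PP\NP
    [2,3] "found" : NP\PP
  [3,8] S\NP   <
    [3,5] NP   >
      [3,4] "no" : NP/PP
      [4,5] "map" : PP
    [5,8] (S\NP)\NP   <
      [5,7] PP   >
        [5,6] "liked" : PP/NP
        [6,7] "bone" : NP
      [7,8] "some" : ((S\NP)\NP)\PP

YES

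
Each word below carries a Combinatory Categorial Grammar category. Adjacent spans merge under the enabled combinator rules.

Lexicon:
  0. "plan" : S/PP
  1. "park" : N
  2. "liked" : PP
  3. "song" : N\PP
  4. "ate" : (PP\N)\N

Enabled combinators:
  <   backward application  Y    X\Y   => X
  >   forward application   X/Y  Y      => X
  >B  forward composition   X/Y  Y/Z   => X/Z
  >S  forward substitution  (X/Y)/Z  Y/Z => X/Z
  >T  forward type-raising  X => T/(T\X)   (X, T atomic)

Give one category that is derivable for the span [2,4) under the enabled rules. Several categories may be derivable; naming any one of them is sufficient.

[0,5] S   >
  [0,1] "plan" : S/PP
  [1,5] PP   <
    [1,2] "park" : N
    [2,5] PP\N   <
      [2,4] N   <
        [2,3] "liked" : PP
        [3,4] "song" : N\PP
      [4,5] "ate" : (PP\N)\N

N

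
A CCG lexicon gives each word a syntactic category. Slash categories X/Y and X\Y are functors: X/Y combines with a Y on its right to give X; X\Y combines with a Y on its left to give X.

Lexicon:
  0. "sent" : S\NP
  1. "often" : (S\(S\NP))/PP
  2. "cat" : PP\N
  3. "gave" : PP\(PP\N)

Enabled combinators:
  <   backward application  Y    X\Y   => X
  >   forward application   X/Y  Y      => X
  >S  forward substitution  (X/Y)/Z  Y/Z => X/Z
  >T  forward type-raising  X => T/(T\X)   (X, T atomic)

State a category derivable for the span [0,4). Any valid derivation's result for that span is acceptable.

[0,4] S   <
  [0,1] "sent" : S\NP
  [1,4] S\(S\NP)   >
    [1,2] "often" : (S\(S\NP))/PP
    [2,4] PP   <
      [2,3] "cat" : PP\N
      [3,4] "gave" : PP\(PP\N)

S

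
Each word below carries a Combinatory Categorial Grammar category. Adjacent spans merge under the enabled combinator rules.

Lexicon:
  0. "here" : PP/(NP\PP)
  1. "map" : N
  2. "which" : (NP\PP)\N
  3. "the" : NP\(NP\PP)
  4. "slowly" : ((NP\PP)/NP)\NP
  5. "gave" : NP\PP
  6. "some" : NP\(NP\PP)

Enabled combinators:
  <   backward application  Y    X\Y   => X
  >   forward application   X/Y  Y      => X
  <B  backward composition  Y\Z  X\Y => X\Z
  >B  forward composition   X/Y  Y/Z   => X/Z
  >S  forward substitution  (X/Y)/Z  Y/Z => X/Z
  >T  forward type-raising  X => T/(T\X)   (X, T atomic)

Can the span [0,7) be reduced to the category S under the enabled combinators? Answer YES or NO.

PP/(NP\PP) N (NP\PP)\N NP\(NP\PP) ((NP\PP)/NP)\NP NP\PP NP\(NP\PP)
CKY chart[0,7] = {N/(N\PP), NP/(NP\PP), PP, PP/(NP\NP), PP/(PP\PP), S/(S\PP)}; S ∉ chart

NO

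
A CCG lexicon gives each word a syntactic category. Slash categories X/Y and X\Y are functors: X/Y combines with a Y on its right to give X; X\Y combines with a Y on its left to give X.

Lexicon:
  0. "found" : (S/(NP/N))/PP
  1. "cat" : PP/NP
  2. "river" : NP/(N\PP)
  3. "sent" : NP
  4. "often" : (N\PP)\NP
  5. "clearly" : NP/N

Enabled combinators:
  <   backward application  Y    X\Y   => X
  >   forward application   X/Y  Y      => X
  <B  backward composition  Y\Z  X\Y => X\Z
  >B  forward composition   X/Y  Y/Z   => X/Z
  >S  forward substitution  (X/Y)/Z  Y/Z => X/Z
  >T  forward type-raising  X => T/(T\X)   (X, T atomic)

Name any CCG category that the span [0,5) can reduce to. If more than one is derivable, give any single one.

[0,6] S   >
  [0,5] S/(NP/N)   >
    [0,1] "found" : (S/(NP/N))/PP
    [1,5] PP   >
      [1,2] "cat" : PP/NP
      [2,5] NP   >
        [2,3] "river" : NP/(N\PP)
        [3,5] N\PP   <
          [3,4] "sent" : NP
          [4,5] "often" : (N\PP)\NP
  [5,6] "clearly" : NP/N

S/(NP/N)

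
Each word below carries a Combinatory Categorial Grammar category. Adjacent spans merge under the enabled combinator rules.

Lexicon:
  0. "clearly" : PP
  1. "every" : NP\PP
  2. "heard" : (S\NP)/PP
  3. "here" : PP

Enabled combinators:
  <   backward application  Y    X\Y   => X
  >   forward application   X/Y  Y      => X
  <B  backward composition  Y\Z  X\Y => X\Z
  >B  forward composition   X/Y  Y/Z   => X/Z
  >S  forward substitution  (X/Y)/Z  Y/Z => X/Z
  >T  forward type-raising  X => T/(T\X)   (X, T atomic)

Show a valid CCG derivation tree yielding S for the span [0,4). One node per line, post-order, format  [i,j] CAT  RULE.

[0,1] PP  lex  "clearly"
[1,2] NP\PP  lex  "every"
[2,3] (S\NP)/PP  lex  "heard"
[3,4] PP  lex  "here"
[2,4] S\NP  >  k=3
[1,4] S\PP  <B  k=2
[0,4] S  <  k=1

[0,4] S   <
  [0,1] "clearly" : PP
  [1,4] S\PP   <B
    [1,2] "every" : NP\PP
    [2,4] S\NP   >
      [2,3] "heard" : (S\NP)/PP
      [3,4] "here" : PP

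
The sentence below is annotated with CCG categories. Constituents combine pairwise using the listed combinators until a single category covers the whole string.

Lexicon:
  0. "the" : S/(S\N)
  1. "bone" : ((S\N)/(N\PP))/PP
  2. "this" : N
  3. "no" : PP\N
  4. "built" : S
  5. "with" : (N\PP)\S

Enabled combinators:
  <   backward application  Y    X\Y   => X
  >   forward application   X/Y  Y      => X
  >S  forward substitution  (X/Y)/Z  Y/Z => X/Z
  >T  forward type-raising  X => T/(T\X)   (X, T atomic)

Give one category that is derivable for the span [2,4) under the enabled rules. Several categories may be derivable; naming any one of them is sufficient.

[0,6] S   >
  [0,1] "the" : S/(S\N)
  [1,6] S\N   >
    [1,4] (S\N)/(N\PP)   >
      [1,2] "bone" : ((S\N)/(N\PP))/PP
      [2,4] PP   >
        [2,3] PP/(PP\N)   >T
          [2,3] "this" : N
        [3,4] "no" : PP\N
    [4,6] N\PP   <
      [4,5] "built" : S
      [5,6] "with" : (N\PP)\S

PP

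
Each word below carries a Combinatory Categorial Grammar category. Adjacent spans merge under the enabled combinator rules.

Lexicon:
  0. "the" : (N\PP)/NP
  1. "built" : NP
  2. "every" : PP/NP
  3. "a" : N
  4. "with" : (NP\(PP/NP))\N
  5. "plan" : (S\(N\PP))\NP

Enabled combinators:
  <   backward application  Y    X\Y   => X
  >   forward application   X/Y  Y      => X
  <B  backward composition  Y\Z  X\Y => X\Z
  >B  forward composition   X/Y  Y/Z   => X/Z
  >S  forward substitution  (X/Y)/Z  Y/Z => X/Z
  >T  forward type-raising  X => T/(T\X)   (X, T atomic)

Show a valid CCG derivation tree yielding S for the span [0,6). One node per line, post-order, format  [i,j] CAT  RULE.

[0,6] S   <
  [0,2] N\PP   >
    [0,1] "the" : (N\PP)/NP
    [1,2] "built" : NP
  [2,6] S\(N\PP)   <
    [2,5] NP   <
      [2,3] "every" : PP/NP
      [3,5] NP\(PP/NP)   <
        [3,4] "a" : N
        [4,5] "with" : (NP\(PP/NP))\N
    [5,6] "plan" : (S\(N\PP))\NP

[0,1] (N\PP)/NP  lex  "the"
[1,2] NP  lex  "built"
[0,2] N\PP  >  k=1
[2,3] PP/NP  lex  "every"
[3,4] N  lex  "a"
[4,5] (NP\(PP/NP))\N  lex  "with"
[3,5] NP\(PP/NP)  <  k=4
[2,5] NP  <  k=3
[5,6] (S\(N\PP))\NP  lex  "plan"
[2,6] S\(N\PP)  <  k=5
[0,6] S  <  k=2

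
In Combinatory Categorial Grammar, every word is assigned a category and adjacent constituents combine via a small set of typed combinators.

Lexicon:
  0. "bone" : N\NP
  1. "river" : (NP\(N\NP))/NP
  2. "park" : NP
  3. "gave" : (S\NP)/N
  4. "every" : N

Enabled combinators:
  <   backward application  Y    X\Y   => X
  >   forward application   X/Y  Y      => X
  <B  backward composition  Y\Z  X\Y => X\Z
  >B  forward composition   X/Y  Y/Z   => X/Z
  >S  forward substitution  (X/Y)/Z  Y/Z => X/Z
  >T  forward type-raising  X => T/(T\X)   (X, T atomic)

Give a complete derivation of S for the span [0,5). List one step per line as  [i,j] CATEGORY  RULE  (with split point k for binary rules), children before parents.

[0,5] S   <
  [0,3] NP   <
    [0,1] "bone" : N\NP
    [1,3] NP\(N\NP)   >
      [1,2] "river" : (NP\(N\NP))/NP
      [2,3] "park" : NP
  [3,5] S\NP   >
    [3,4] "gave" : (S\NP)/N
    [4,5] "every" : N

[0,1] N\NP  lex  "bone"
[1,2] (NP\(N\NP))/NP  lex  "river"
[2,3] NP  lex  "park"
[1,3] NP\(N\NP)  >  k=2
[0,3] NP  <  k=1
[3,4] (S\NP)/N  lex  "gave"
[4,5] N  lex  "every"
[3,5] S\NP  >  k=4
[0,5] S  <  k=3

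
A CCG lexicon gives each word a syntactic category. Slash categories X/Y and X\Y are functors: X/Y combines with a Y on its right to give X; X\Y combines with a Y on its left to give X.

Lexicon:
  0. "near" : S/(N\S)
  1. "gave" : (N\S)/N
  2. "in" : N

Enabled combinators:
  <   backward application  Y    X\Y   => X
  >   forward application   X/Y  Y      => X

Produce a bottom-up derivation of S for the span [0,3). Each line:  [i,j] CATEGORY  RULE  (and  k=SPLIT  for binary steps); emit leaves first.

[0,3] S   >
  [0,1] "near" : S/(N\S)
  [1,3] N\S   >
    [1,2] "gave" : (N\S)/N
    [2,3] "in" : N

[0,1] S/(N\S)  lex  "near"
[1,2] (N\S)/N  lex  "gave"
[2,3] N  lex  "in"
[1,3] N\S  >  k=2
[0,3] S  >  k=1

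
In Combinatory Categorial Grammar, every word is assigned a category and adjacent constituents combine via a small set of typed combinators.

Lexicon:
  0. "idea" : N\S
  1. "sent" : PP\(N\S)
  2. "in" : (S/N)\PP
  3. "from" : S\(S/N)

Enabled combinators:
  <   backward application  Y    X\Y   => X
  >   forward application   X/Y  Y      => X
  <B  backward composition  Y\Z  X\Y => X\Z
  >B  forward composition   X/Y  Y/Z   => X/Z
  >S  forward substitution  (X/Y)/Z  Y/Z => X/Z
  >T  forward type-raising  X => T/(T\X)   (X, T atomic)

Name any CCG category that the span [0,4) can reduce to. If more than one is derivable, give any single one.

S

[0,4] S   <
  [0,2] PP   <
    [0,1] "idea" : N\S
    [1,2] "sent" : PP\(N\S)
  [2,4] S\PP   <B
    [2,3] "in" : (S/N)\PP
    [3,4] "from" : S\(S/N)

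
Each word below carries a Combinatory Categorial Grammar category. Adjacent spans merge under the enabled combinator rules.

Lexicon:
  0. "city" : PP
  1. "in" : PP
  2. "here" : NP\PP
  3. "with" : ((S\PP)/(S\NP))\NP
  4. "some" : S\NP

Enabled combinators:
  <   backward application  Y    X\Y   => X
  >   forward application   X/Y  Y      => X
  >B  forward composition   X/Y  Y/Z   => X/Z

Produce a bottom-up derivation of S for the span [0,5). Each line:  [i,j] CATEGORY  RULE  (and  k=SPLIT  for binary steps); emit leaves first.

[0,5] S   <
  [0,1] "city" : PP
  [1,5] S\PP   >
    [1,4] (S\PP)/(S\NP)   <
      [1,3] NP   <
        [1,2] "in" : PP
        [2,3] "here" : NP\PP
      [3,4] "with" : ((S\PP)/(S\NP))\NP
    [4,5] "some" : S\NP

[0,1] PP  lex  "city"
[1,2] PP  lex  "in"
[2,3] NP\PP  lex  "here"
[1,3] NP  <  k=2
[3,4] ((S\PP)/(S\NP))\NP  lex  "with"
[1,4] (S\PP)/(S\NP)  <  k=3
[4,5] S\NP  lex  "some"
[1,5] S\PP  >  k=4
[0,5] S  <  k=1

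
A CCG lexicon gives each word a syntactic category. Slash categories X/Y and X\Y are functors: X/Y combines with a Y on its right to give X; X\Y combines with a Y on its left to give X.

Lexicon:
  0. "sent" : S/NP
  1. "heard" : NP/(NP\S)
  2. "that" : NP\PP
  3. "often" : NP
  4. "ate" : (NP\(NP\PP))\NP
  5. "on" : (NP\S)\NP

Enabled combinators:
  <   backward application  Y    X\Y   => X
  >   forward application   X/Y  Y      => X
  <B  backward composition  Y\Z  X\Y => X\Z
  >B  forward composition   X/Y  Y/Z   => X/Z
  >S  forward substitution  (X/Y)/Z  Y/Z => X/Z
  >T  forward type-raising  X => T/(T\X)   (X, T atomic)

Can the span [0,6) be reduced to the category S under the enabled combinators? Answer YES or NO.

[0,6] S   >
  [0,1] "sent" : S/NP
  [1,6] NP   >
    [1,2] "heard" : NP/(NP\S)
    [2,6] NP\S   <
      [2,5] NP   <
        [2,3] "that" : NP\PP
        [3,5] NP\(NP\PP)   <
          [3,4] "often" : NP
          [4,5] "ate" : (NP\(NP\PP))\NP
      [5,6] "on" : (NP\S)\NP

YES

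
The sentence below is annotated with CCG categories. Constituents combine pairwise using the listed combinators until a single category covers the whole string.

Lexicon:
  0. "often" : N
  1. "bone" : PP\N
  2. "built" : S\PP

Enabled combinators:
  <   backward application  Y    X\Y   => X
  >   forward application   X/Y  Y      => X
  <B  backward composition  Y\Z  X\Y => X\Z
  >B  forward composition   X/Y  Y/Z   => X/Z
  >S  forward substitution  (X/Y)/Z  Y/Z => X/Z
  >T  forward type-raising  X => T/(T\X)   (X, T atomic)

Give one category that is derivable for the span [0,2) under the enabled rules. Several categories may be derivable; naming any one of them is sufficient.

[0,3] S   <
  [0,2] PP   <
    [0,1] "often" : N
    [1,2] "bone" : PP\N
  [2,3] "built" : S\PP

PP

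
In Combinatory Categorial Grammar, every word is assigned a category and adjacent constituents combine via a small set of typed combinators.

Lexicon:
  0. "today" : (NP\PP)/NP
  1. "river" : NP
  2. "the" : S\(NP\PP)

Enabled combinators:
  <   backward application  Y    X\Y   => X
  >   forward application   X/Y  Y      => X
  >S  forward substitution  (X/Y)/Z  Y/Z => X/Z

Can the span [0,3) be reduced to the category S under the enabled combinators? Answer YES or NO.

YES

[0,3] S   <
  [0,2] NP\PP   >
    [0,1] "today" : (NP\PP)/NP
    [1,2] "river" : NP
  [2,3] "the" : S\(NP\PP)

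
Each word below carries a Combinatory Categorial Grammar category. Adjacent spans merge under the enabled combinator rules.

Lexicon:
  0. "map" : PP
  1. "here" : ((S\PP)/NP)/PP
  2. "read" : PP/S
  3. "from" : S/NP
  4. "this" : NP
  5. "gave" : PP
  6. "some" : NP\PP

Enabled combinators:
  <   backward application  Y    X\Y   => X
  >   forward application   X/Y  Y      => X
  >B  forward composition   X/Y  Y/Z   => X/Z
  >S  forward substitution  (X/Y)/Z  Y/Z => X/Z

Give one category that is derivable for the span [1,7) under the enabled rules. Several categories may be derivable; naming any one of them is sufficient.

S\PP

[0,7] S   <
  [0,1] "map" : PP
  [1,7] S\PP   >
    [1,5] (S\PP)/NP   >
      [1,2] "here" : ((S\PP)/NP)/PP
      [2,5] PP   >
        [2,4] PP/NP   >B
          [2,3] "read" : PP/S
          [3,4] "from" : S/NP
        [4,5] "this" : NP
    [5,7] NP   <
      [5,6] "gave" : PP
      [6,7] "some" : NP\PP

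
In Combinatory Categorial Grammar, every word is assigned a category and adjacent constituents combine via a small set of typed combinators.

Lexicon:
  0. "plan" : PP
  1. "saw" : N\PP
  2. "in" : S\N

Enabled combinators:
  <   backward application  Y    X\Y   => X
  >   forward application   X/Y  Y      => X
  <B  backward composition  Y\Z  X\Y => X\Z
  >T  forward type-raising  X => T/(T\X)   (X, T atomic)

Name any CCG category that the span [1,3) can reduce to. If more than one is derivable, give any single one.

[0,3] S   <
  [0,1] "plan" : PP
  [1,3] S\PP   <B
    [1,2] "saw" : N\PP
    [2,3] "in" : S\N

S\PP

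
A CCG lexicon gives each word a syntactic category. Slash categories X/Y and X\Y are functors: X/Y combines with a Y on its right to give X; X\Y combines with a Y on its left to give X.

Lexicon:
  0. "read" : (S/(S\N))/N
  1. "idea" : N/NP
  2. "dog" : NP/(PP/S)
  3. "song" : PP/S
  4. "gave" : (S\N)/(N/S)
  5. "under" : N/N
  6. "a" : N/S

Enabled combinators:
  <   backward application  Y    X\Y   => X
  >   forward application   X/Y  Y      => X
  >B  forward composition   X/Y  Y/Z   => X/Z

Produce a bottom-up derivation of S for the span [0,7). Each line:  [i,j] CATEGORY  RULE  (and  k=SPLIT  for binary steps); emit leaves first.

[0,1] (S/(S\N))/N  lex  "read"
[1,2] N/NP  lex  "idea"
[2,3] NP/(PP/S)  lex  "dog"
[3,4] PP/S  lex  "song"
[2,4] NP  >  k=3
[1,4] N  >  k=2
[0,4] S/(S\N)  >  k=1
[4,5] (S\N)/(N/S)  lex  "gave"
[5,6] N/N  lex  "under"
[6,7] N/S  lex  "a"
[5,7] N/S  >B  k=6
[4,7] S\N  >  k=5
[0,7] S  >  k=4

[0,7] S   >
  [0,4] S/(S\N)   >
    [0,1] "read" : (S/(S\N))/N
    [1,4] N   >
      [1,2] "idea" : N/NP
      [2,4] NP   >
        [2,3] "dog" : NP/(PP/S)
        [3,4] "song" : PP/S
  [4,7] S\N   >
    [4,5] "gave" : (S\N)/(N/S)
    [5,7] N/S   >B
      [5,6] "under" : N/N
      [6,7] "a" : N/S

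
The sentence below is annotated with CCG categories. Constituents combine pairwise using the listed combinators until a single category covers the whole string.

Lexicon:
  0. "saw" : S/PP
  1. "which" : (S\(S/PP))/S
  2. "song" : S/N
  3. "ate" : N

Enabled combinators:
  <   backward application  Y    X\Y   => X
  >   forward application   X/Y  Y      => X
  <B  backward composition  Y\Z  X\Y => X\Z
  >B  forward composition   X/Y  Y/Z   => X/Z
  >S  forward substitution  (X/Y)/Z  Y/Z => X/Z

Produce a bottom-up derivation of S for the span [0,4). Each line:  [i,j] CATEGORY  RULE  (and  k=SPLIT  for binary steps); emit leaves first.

[0,4] S   <
  [0,1] "saw" : S/PP
  [1,4] S\(S/PP)   >
    [1,2] "which" : (S\(S/PP))/S
    [2,4] S   >
      [2,3] "song" : S/N
      [3,4] "ate" : N

[0,1] S/PP  lex  "saw"
[1,2] (S\(S/PP))/S  lex  "which"
[2,3] S/N  lex  "song"
[3,4] N  lex  "ate"
[2,4] S  >  k=3
[1,4] S\(S/PP)  >  k=2
[0,4] S  <  k=1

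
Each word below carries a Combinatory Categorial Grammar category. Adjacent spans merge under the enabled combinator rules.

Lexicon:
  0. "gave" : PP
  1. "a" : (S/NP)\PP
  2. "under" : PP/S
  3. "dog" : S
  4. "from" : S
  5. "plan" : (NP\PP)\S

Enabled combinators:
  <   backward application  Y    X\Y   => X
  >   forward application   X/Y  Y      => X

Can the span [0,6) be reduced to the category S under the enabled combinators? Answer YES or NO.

YES

[0,6] S   >
  [0,2] S/NP   <
    [0,1] "gave" : PP
    [1,2] "a" : (S/NP)\PP
  [2,6] NP   <
    [2,4] PP   >
      [2,3] "under" : PP/S
      [3,4] "dog" : S
    [4,6] NP\PP   <
      [4,5] "from" : S
      [5,6] "plan" : (NP\PP)\S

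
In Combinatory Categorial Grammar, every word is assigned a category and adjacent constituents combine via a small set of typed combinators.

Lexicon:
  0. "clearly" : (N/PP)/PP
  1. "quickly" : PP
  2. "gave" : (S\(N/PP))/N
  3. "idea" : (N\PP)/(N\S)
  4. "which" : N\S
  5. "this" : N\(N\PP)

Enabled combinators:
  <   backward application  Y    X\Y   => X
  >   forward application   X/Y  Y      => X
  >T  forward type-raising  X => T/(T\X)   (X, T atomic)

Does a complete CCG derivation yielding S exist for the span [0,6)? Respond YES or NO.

[0,6] S   <
  [0,2] N/PP   >
    [0,1] "clearly" : (N/PP)/PP
    [1,2] "quickly" : PP
  [2,6] S\(N/PP)   >
    [2,3] "gave" : (S\(N/PP))/N
    [3,6] N   <
      [3,5] N\PP   >
        [3,4] "idea" : (N\PP)/(N\S)
        [4,5] "which" : N\S
      [5,6] "this" : N\(N\PP)

YES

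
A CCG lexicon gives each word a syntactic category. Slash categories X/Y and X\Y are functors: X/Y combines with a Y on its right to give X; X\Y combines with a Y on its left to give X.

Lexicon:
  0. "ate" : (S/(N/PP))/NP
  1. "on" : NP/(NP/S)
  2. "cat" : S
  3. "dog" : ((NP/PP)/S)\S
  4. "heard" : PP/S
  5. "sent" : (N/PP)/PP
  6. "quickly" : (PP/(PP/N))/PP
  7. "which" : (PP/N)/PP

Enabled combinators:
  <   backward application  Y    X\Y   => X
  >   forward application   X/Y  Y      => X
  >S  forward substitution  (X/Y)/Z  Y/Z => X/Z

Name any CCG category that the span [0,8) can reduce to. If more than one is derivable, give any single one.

[0,8] S   >
  [0,5] S/(N/PP)   >
    [0,1] "ate" : (S/(N/PP))/NP
    [1,5] NP   >
      [1,2] "on" : NP/(NP/S)
      [2,5] NP/S   >S
        [2,4] (NP/PP)/S   <
          [2,3] "cat" : S
          [3,4] "dog" : ((NP/PP)/S)\S
        [4,5] "heard" : PP/S
  [5,8] N/PP   >S
    [5,6] "sent" : (N/PP)/PP
    [6,8] PP/PP   >S
      [6,7] "quickly" : (PP/(PP/N))/PP
      [7,8] "which" : (PP/N)/PP

S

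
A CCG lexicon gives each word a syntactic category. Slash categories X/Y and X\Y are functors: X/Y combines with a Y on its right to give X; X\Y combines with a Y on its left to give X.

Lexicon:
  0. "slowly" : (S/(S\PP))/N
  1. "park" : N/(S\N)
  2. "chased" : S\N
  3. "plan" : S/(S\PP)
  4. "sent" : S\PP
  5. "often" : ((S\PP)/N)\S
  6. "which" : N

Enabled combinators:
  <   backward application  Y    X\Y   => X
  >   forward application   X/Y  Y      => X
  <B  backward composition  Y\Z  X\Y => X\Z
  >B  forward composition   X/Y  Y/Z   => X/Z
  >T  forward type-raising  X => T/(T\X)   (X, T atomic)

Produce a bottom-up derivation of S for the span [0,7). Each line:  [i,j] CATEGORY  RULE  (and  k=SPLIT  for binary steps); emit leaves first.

[0,1] (S/(S\PP))/N  lex  "slowly"
[1,2] N/(S\N)  lex  "park"
[2,3] S\N  lex  "chased"
[1,3] N  >  k=2
[0,3] S/(S\PP)  >  k=1
[3,4] S/(S\PP)  lex  "plan"
[4,5] S\PP  lex  "sent"
[3,5] S  >  k=4
[5,6] ((S\PP)/N)\S  lex  "often"
[3,6] (S\PP)/N  <  k=5
[6,7] N  lex  "which"
[3,7] S\PP  >  k=6
[0,7] S  >  k=3

[0,7] S   >
  [0,3] S/(S\PP)   >
    [0,1] "slowly" : (S/(S\PP))/N
    [1,3] N   >
      [1,2] "park" : N/(S\N)
      [2,3] "chased" : S\N
  [3,7] S\PP   >
    [3,6] (S\PP)/N   <
      [3,5] S   >
        [3,4] "plan" : S/(S\PP)
        [4,5] "sent" : S\PP
      [5,6] "often" : ((S\PP)/N)\S
    [6,7] "which" : N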